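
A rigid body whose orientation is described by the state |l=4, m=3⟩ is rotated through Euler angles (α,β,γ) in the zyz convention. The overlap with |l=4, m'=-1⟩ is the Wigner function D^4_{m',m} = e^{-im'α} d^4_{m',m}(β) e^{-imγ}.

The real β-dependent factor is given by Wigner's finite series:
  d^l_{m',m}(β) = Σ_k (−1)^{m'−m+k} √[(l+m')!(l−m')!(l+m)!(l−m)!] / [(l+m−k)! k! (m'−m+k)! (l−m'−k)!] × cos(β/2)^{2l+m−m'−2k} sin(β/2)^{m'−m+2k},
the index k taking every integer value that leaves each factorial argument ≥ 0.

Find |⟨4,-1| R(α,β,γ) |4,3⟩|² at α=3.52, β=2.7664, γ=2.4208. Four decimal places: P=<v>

D^4_{-1,3}(3.52,2.7664,2.4208) = e^{-i·-1·3.52}·d^4_{-1,3}(2.7664)·e^{-i·3·2.4208}. Compute d first:
Half-angle: c=0.186498, s=0.982455. N=√(6·120·5040·1)=1904.940944
k∈{4,5} keeps every argument non-negative
  k=4: (−1)^0·1904.9409/(144)·0.1865^4·0.9825^4 = +0.014910
  k=5: (−1)^1·1904.9409/(240)·0.1865^2·0.9825^6 = -0.248253
d^4_{-1,3}(2.7664) = +0.014910 -0.248253 = -0.233344
|D^4_{-1,3}|² = |d^4_{-1,3}(β)|² = (-0.233344)² = 0.054449 (the z-rotation phases have unit modulus)

P=0.0544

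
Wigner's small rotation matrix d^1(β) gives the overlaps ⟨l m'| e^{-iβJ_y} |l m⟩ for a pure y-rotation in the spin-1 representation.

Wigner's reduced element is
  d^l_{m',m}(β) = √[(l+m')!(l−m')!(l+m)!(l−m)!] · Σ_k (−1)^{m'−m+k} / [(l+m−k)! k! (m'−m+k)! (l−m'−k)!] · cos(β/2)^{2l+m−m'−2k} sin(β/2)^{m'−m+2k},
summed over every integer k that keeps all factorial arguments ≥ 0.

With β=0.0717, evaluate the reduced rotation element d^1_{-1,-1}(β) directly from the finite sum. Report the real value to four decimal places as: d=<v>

d^1_{-1,-1}(β=0.0717) via Wigner's sum:
Half-angle: c=0.999357, s=0.035842. N=√(1·2·1·2)=2.000000
k∈{0} keeps every argument non-negative
  k=0: (−1)^0·2.0000/(2)·0.9994^2·0.0358^0 = +0.998715
d^1_{-1,-1}(0.0717) = +0.998715

d=0.9987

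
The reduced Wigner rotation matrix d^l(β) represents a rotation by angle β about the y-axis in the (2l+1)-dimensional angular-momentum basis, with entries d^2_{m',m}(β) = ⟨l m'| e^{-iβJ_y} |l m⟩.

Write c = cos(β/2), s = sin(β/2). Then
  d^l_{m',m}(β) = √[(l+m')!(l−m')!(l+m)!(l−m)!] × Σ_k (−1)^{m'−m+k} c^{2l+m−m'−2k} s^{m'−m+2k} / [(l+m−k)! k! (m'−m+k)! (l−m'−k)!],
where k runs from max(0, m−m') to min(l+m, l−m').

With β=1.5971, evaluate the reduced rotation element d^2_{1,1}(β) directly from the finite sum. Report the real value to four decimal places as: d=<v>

d=-0.5125

d^2_{1,1}(β=1.5971) via Wigner's sum:
With c≡cos(β/2)=0.697746 and s≡sin(β/2)=0.716345, N=[6·1·6·1]^{1/2}=6.000000
k∈{0,1} keeps every argument non-negative
  k=0: (−1)^0·6.0000/(6)·0.6977^4·0.7163^0 = +0.237023
  k=1: (−1)^1·6.0000/(2)·0.6977^2·0.7163^2 = -0.749481
d^2_{1,1}(1.5971) = +0.237023 -0.749481 = -0.512459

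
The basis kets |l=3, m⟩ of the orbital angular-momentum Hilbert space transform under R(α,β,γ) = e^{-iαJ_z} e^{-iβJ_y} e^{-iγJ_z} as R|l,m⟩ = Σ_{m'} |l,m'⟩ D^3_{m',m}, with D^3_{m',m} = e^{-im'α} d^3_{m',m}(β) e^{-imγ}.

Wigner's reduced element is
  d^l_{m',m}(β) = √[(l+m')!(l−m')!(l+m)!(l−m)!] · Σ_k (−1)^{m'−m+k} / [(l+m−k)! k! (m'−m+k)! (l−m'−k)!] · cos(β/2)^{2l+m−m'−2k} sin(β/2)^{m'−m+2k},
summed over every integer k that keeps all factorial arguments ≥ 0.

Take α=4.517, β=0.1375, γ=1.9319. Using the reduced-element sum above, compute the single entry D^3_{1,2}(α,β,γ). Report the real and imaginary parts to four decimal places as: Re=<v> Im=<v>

Split into d^3_{1,2}(β=0.1375) × two z-phases.
Half-angle: c=0.997638, s=0.068696. N=√(24·2·120·1)=75.894664
k∈{1,2} keeps every argument non-negative
  k=1: (−1)^0·75.8947/(24)·0.9976^5·0.0687^1 = +0.214682
  k=2: (−1)^1·75.8947/(12)·0.9976^3·0.0687^3 = -0.002036
d^3_{1,2}(0.1375) = +0.214682 -0.002036 = +0.212646
D = (-0.194148+0.980972i)·(+0.212646)·(-0.750348+0.661043i) = -0.106915-0.183813i

Re=-0.1069 Im=-0.1838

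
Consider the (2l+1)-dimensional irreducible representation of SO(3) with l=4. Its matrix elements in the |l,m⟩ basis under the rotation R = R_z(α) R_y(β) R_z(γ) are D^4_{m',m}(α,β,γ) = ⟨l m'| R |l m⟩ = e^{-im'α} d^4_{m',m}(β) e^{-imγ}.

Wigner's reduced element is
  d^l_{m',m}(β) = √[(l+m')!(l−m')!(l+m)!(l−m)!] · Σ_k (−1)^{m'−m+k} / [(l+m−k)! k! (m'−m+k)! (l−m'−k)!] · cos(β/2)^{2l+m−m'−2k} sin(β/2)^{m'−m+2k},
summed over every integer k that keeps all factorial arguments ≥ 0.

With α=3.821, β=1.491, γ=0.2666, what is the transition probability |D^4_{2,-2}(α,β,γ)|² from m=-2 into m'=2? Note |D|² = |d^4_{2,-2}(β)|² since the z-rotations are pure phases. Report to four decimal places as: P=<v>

P=0.1151

D^4_{2,-2}(3.821,1.491,0.2666) = e^{-i·2·3.821}·d^4_{2,-2}(1.491)·e^{-i·-2·0.2666}. Compute d first:
Half-angle: c=0.734749, s=0.678339. N=√(720·2·2·720)=1440.000000
Admissible k: 0..2 (factorial args all ≥0)
  k=0: (−1)^4·1440.0000/(96)·0.7347^4·0.6783^4 = +0.925624
  k=1: (−1)^5·1440.0000/(120)·0.7347^2·0.6783^6 = -0.631162
  k=2: (−1)^6·1440.0000/(1440)·0.7347^0·0.6783^8 = +0.044831
d^4_{2,-2}(1.491) = +0.925624 -0.631162 +0.044831 = +0.339293
|D^4_{2,-2}|² = |d^4_{2,-2}(β)|² = (+0.339293)² = 0.115120 (the z-rotation phases have unit modulus)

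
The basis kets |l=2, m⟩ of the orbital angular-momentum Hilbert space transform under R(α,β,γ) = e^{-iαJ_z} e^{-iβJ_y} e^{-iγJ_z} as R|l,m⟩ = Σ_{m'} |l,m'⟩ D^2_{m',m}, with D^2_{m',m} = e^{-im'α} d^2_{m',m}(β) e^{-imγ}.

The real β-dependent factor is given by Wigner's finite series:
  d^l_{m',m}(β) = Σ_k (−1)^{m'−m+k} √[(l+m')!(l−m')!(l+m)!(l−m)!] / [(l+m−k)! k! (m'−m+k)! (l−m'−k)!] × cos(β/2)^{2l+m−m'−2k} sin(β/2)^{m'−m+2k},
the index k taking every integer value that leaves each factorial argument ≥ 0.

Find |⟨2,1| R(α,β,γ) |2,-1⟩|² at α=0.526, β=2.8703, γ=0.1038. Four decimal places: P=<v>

P=0.8279

D^2_{1,-1}(0.526,2.8703,0.1038) = e^{-i·1·0.526}·d^2_{1,-1}(2.8703)·e^{-i·-1·0.1038}. Compute d first:
With c≡cos(β/2)=0.135231 and s≡sin(β/2)=0.990814, N=[6·1·1·6]^{1/2}=6.000000
k∈{0,1} keeps every argument non-negative
  k=0: (−1)^2·6.0000/(2)·0.1352^2·0.9908^2 = +0.053859
  k=1: (−1)^3·6.0000/(6)·0.1352^0·0.9908^4 = -0.963760
d^2_{1,-1}(2.8703) = +0.053859 -0.963760 = -0.909901
|D^2_{1,-1}|² = |d^2_{1,-1}(β)|² = (-0.909901)² = 0.827920 (the z-rotation phases have unit modulus)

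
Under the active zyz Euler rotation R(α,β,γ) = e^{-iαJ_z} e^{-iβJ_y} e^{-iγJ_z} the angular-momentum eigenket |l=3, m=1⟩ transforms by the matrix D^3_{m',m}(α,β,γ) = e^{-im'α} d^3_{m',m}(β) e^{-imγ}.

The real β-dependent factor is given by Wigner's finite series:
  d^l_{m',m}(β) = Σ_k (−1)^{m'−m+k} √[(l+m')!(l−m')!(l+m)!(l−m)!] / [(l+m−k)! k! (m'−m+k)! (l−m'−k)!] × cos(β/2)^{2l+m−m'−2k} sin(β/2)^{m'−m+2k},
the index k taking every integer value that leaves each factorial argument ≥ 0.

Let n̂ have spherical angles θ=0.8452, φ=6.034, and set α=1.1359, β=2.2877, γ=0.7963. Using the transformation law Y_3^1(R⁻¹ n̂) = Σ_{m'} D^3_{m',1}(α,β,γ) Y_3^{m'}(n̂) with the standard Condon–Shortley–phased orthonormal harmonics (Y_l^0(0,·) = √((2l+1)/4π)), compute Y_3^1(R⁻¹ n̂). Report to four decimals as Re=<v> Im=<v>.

Need the full column D^3_{m',1} for m'=−3..3 at α=1.1359, β=2.2877, γ=0.7963.
cos(β/2)=0.414093, sin(β/2)=0.910234
d^3_{-3,1}: single k=4 term ⇒ +0.455885;  D = -0.393296+0.230541i
d^3_{-2,1}: k∈[3..4] ⇒ +0.338676 -0.818210 = -0.479534;  D = -0.045629-0.477358i
d^3_{-1,1}: k∈[2..4] ⇒ +0.146167 -0.941671 +0.568748 = -0.226756;  D = -0.213806-0.075535i
d^3_{0,1}: k∈[1..3] ⇒ +0.038391 -0.556501 +0.896304 = +0.378194;  D = +0.264492-0.270323i
d^3_{1,1}: k∈[0..2] ⇒ +0.005042 -0.194890 +0.706253 = +0.516406;  D = -0.182595-0.483046i
d^3_{2,1}: k∈[0..1] ⇒ -0.035046 +0.338676 = +0.303629;  D = -0.302810-0.022294i
d^3_{3,1}: single k=0 term ⇒ +0.094351;  D = -0.045927+0.082418i
Y_3^{m'}(θ=0.8452,φ=6.034) and Σ D·Y over m':
  (-0.3933+0.2305i)·(+0.1281+0.1188i)  (-0.0456-0.4774i)·(+0.3334+0.1814i)  (-0.2138-0.0755i)·(+0.2816+0.0717i)  (+0.2645-0.2703i)·(-0.1977+0.0000i)  (-0.1826-0.4830i)·(-0.2816+0.0717i)  (-0.3028-0.0223i)·(+0.3334-0.1814i)  (-0.0459+0.0824i)·(-0.1281+0.1188i)
Y_3^1(R⁻¹ n̂) = -0.136321-0.013324i

Re=-0.1363 Im=-0.0133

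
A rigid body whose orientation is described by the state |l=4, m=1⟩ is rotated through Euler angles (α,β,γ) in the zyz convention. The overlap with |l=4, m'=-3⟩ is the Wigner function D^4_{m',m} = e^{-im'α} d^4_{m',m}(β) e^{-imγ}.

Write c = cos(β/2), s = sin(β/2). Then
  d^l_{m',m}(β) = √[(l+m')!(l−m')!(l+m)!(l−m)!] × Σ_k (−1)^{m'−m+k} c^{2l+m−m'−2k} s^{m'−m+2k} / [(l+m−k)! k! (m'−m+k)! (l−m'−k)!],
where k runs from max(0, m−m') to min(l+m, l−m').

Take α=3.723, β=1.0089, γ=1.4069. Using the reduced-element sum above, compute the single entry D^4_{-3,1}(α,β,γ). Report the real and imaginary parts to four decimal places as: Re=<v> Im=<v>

Re=-0.3269 Im=-0.1147

D^4_{-3,1}(3.723,1.0089,1.4069) = e^{-i·-3·3.723}·d^4_{-3,1}(1.0089)·e^{-i·1·1.4069}. Compute d first:
c=cos(1.0089/2)=0.875440, s=sin(1.0089/2)=0.483326; N=√[1·5040·120·6]=1904.940944
k: max(0,(1)−(-3))=4 … min(4+(1),4−(-3))=5
  k=4: (−1)^0·1904.9409/(144)·0.8754^4·0.4833^4 = +0.424020
  k=5: (−1)^1·1904.9409/(240)·0.8754^2·0.4833^6 = -0.077547
d^4_{-3,1}(1.0089) = +0.424020 -0.077547 = +0.346473
D = (+0.172558-0.984999i)·(+0.346473)·(+0.163164-0.986599i) = -0.326947-0.114669i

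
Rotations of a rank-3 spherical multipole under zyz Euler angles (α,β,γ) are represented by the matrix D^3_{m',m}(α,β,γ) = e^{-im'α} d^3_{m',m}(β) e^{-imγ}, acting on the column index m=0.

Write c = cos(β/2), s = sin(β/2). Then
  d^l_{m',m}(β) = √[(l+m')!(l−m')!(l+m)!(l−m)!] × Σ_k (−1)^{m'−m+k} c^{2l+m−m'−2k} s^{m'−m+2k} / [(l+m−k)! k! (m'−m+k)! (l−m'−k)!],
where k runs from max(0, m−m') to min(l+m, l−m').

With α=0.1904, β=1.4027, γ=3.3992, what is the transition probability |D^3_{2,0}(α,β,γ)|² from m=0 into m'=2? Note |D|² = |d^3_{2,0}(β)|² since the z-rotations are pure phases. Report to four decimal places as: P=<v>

First d^3_{2,0}(β=1.4027), then the phase factors e^{-i(2)α} and e^{-i(0)γ}:
Half-angle: c=0.763972, s=0.645250. N=√(120·1·6·6)=65.726707
Admissible k: 0..1 (factorial args all ≥0)
  k=0: (−1)^2·65.7267/(12)·0.7640^4·0.6452^2 = +0.776829
  k=1: (−1)^3·65.7267/(12)·0.7640^2·0.6452^4 = -0.554149
d^3_{2,0}(1.4027) = +0.776829 -0.554149 = +0.222680
|D^3_{2,0}|² = |d^3_{2,0}(β)|² = (+0.222680)² = 0.049587 (the z-rotation phases have unit modulus)

P=0.0496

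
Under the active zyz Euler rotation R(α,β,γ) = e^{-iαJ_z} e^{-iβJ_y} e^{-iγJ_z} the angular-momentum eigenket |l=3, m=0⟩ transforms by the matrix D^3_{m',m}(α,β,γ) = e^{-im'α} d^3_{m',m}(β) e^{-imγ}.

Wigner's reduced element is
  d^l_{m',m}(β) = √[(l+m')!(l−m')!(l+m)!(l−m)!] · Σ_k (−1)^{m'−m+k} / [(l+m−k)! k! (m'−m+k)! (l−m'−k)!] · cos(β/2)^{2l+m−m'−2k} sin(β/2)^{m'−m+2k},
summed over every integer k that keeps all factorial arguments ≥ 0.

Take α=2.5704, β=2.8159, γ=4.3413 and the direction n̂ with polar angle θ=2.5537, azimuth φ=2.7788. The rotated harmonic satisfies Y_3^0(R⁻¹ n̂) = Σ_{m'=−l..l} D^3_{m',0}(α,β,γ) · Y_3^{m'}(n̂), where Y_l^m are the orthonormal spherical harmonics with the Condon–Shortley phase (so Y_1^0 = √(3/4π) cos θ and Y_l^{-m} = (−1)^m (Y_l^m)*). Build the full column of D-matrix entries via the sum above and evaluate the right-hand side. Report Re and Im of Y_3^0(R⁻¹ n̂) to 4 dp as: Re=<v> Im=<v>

Need the full column D^3_{m',0} for m'=−3..3 at α=2.5704, β=2.8159, γ=4.3413.
cos(β/2)=0.162128, sin(β/2)=0.986770
d^3_{-3,0}: single k=3 term ⇒ +0.018312;  D = +0.002606+0.018126i
d^3_{-2,0}: k∈[2..3] ⇒ +0.003685 -0.136502 = -0.132817;  D = -0.055176+0.120814i
d^3_{-1,0}: k∈[1..3] ⇒ +0.000383 -0.042553 +0.525444 = +0.483274;  D = -0.406558+0.261275i
d^3_{0,0}: k∈[0..3] ⇒ +0.000018 -0.006055 +0.224295 -0.923199 = -0.704940;  D = -0.704940+0.000000i
d^3_{1,0}: k∈[0..2] ⇒ -0.000383 +0.042553 -0.525444 = -0.483274;  D = +0.406558+0.261275i
d^3_{2,0}: k∈[0..1] ⇒ +0.003685 -0.136502 = -0.132817;  D = -0.055176-0.120814i
d^3_{3,0}: single k=0 term ⇒ -0.018312;  D = -0.002606+0.018126i
Y_3^{m'}(θ=2.5537,φ=2.7788) and Σ D·Y over m':
  (+0.0026+0.0181i)·(-0.0330-0.0631i)  (-0.0552+0.1208i)·(-0.1957-0.1736i)  (-0.4066+0.2613i)·(-0.4126-0.1566i)  (-0.7049+0.0000i)·(-0.1435+0.0000i)  (+0.4066+0.2613i)·(+0.4126-0.1566i)  (-0.0552-0.1208i)·(-0.1957+0.1736i)  (-0.0026+0.0181i)·(+0.0330-0.0631i)
Y_3^0(R⁻¹ n̂) = +0.584094-0.000000i

Re=0.5841 Im=0.0000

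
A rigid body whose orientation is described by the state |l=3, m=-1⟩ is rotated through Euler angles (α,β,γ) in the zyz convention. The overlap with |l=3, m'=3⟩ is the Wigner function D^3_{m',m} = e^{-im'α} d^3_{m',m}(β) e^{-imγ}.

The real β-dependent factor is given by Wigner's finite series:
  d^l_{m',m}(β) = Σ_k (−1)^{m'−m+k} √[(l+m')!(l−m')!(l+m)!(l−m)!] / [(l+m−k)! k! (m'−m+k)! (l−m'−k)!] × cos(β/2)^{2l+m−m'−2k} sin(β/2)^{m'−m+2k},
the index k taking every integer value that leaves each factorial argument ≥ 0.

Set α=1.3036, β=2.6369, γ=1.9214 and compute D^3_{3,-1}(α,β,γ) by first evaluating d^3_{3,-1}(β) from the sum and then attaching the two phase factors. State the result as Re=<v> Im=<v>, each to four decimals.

Split into d^3_{3,-1}(β=2.6369) × two z-phases.
With c≡cos(β/2)=0.249677 and s≡sin(β/2)=0.968329, N=[720·1·2·24]^{1/2}=185.903201
Admissible k: 0..0 (factorial args all ≥0)
  k=0: (−1)^4·185.9032/(48)·0.2497^2·0.9683^4 = +0.212273
d^3_{3,-1}(2.6369) = +0.212273
Attach z-rotation phases: D = e^{-i(3)(1.3036)}·(+0.212273)·e^{-i(-1)(1.9214)} = -0.086286-0.193944i

Re=-0.0863 Im=-0.1939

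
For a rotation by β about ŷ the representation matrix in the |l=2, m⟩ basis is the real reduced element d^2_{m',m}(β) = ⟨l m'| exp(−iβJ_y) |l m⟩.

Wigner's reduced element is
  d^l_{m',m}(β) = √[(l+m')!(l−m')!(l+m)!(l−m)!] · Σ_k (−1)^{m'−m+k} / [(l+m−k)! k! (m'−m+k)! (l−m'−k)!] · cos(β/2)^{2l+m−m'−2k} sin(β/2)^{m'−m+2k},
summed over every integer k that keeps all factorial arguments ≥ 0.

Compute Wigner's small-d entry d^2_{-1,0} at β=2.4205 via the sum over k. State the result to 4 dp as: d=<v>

d=-0.6073

d^2_{-1,0}(β=2.4205) via Wigner's sum:
c=cos(2.4205/2)=0.352785, s=sin(2.4205/2)=0.935704; N=√[1·6·2·2]=4.898979
k: max(0,(0)−(-1))=1 … min(2+(0),2−(-1))=2
  k=1: (−1)^0·4.8990/(2)·0.3528^3·0.9357^1 = +0.100634
  k=2: (−1)^1·4.8990/(2)·0.3528^1·0.9357^3 = -0.707949
d^2_{-1,0}(2.4205) = +0.100634 -0.707949 = -0.607315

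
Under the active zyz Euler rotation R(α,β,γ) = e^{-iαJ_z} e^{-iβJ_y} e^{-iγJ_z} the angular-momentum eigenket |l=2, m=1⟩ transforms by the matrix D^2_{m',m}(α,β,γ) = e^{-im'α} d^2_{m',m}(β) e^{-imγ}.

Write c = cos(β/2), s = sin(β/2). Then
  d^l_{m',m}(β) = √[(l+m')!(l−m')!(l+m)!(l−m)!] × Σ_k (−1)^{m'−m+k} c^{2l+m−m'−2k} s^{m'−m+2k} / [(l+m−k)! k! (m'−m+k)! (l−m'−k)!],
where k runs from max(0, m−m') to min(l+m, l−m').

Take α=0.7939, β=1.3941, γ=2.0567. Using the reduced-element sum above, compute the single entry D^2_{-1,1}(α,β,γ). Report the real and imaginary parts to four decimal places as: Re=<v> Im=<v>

Re=0.1689 Im=-0.5308

D^2_{-1,1}(0.7939,1.3941,2.0567) = e^{-i·-1·0.7939}·d^2_{-1,1}(1.3941)·e^{-i·1·2.0567}. Compute d first:
With c≡cos(β/2)=0.766739 and s≡sin(β/2)=0.641959, N=[1·6·6·1]^{1/2}=6.000000
k∈{2,3} keeps every argument non-negative
  k=2: (−1)^0·6.0000/(2)·0.7667^2·0.6420^2 = +0.726826
  k=3: (−1)^1·6.0000/(6)·0.7667^0·0.6420^4 = -0.169835
d^2_{-1,1}(1.3941) = +0.726826 -0.169835 = +0.556991
Phases: e^{-i·(-1)·0.7939}=+0.701070+0.713093i, e^{-i·(1)·2.0567}=-0.467008-0.884253i ⇒ D=+0.168852-0.530781i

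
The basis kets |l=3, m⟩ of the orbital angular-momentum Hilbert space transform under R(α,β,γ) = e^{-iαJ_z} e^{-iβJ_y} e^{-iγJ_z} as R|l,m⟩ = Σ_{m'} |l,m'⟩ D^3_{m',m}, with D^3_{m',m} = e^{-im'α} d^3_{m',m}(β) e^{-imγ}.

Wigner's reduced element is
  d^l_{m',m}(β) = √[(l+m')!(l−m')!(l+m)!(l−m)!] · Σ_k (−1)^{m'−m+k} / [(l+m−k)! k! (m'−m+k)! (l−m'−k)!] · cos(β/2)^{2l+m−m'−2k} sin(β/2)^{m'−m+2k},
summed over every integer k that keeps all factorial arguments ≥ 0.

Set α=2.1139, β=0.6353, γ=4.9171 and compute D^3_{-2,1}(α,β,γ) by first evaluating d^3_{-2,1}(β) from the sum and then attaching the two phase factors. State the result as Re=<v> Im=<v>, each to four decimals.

Split into d^3_{-2,1}(β=0.6353) × two z-phases.
Half-angle: c=0.949972, s=0.312335. N=√(1·120·24·2)=75.894664
Admissible k: 3..4 (factorial args all ≥0)
  k=3: (−1)^0·75.8947/(12)·0.9500^3·0.3123^3 = +0.165205
  k=4: (−1)^1·75.8947/(24)·0.9500^1·0.3123^5 = -0.008929
d^3_{-2,1}(0.6353) = +0.165205 -0.008929 = +0.156276
Attach z-rotation phases: D = e^{-i(-2)(2.1139)}·(+0.156276)·e^{-i(1)(4.9171)} = +0.120597-0.099391i

Re=0.1206 Im=-0.0994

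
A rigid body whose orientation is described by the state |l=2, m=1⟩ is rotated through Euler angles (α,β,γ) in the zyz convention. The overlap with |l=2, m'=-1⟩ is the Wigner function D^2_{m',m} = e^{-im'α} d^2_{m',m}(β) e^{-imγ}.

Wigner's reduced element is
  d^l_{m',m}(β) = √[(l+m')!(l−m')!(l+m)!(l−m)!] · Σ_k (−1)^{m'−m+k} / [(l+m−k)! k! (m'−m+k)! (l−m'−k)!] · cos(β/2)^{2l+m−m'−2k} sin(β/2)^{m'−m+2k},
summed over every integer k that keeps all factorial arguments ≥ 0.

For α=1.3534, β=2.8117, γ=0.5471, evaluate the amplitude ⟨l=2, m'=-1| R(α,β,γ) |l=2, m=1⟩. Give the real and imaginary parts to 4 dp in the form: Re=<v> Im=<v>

Split into d^2_{-1,1}(β=2.8117) × two z-phases.
With c≡cos(β/2)=0.164199 and s≡sin(β/2)=0.986427, N=[1·6·6·1]^{1/2}=6.000000
Admissible k: 2..3 (factorial args all ≥0)
  k=2: (−1)^0·6.0000/(2)·0.1642^2·0.9864^2 = +0.078704
  k=3: (−1)^1·6.0000/(6)·0.1642^0·0.9864^4 = -0.946804
d^2_{-1,1}(2.8117) = +0.078704 -0.946804 = -0.868100
D = (+0.215688+0.976462i)·(-0.868100)·(+0.854037-0.520213i) = -0.600876-0.626535i

Re=-0.6009 Im=-0.6265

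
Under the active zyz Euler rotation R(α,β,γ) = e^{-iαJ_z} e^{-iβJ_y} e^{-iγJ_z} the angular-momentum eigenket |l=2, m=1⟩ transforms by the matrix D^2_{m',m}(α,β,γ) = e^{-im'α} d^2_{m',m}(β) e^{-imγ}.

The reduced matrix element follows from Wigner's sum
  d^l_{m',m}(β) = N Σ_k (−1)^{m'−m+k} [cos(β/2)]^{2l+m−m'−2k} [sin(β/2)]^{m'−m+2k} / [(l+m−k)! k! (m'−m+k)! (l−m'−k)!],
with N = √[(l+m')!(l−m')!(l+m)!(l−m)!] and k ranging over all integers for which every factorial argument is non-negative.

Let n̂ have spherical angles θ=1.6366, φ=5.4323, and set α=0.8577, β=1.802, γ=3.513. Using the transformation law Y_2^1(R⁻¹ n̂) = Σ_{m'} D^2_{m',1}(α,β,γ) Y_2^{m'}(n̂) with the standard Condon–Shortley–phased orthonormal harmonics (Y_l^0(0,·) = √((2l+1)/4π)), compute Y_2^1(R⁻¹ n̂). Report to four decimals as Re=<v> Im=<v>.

Re=0.0247 Im=0.0874

Need the full column D^2_{m',1} for m'=−2..2 at α=0.8577, β=1.802, γ=3.513.
cos(β/2)=0.620826, sin(β/2)=0.783948
d^2_{-2,1}: single k=3 term ⇒ +0.598222;  D = -0.134519-0.582901i
d^2_{-1,1}: k∈[2..3] ⇒ +0.710618 -0.377702 = +0.332916;  D = -0.294321-0.155589i
d^2_{0,1}: k∈[1..2] ⇒ +0.459487 -0.732669 = -0.273182;  D = +0.254556-0.099145i
d^2_{1,1}: k∈[0..1] ⇒ +0.148553 -0.710618 = -0.562065;  D = +0.188336-0.529572i
d^2_{2,1}: single k=0 term ⇒ -0.375170;  D = -0.185114-0.326320i
Y_2^{m'}(θ=1.6366,φ=5.4323) and Σ D·Y over m':
  (-0.1345-0.5829i)·(-0.0502+0.3813i)  (-0.2943-0.1556i)·(-0.0334-0.0381i)  (+0.2546-0.0991i)·(-0.3113+0.0000i)  (+0.1883-0.5296i)·(+0.0334-0.0381i)  (-0.1851-0.3263i)·(-0.0502-0.3813i)
Y_2^1(R⁻¹ n̂) = +0.024666+0.087367i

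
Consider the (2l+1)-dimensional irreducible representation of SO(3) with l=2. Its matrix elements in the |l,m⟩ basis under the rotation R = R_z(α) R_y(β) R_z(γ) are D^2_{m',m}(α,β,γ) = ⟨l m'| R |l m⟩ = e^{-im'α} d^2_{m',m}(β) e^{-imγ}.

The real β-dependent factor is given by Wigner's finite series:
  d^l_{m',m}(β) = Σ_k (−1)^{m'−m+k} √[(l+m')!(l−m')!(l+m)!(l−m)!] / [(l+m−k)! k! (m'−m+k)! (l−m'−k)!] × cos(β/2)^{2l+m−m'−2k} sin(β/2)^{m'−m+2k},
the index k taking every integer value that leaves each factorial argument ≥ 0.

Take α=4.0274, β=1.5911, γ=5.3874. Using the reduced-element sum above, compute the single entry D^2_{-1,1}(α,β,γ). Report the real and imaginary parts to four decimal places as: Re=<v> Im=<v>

Re=0.1024 Im=-0.4786

First d^2_{-1,1}(β=1.5911), then the phase factors e^{-i(-1)α} and e^{-i(1)γ}:
Half-angle: c=0.699892, s=0.714249. N=√(1·6·6·1)=6.000000
k: max(0,(1)−(-1))=2 … min(2+(1),2−(-1))=3
  k=2: (−1)^0·6.0000/(2)·0.6999^2·0.7142^2 = +0.749691
  k=3: (−1)^1·6.0000/(6)·0.6999^0·0.7142^4 = -0.260254
d^2_{-1,1}(1.5911) = +0.749691 -0.260254 = +0.489437
D = (-0.632664-0.774426i)·(+0.489437)·(+0.624906+0.780700i) = +0.102409-0.478603i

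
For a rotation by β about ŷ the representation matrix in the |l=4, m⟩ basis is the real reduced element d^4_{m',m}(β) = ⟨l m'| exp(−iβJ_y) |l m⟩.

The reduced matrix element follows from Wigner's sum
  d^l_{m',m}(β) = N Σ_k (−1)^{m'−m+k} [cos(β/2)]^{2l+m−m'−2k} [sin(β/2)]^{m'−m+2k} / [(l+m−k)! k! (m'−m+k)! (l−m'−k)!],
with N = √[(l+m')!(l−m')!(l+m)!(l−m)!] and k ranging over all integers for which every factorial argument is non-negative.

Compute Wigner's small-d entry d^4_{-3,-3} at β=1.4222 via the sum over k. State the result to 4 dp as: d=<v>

d=-0.4554

d^4_{-3,-3}(β=1.4222) via Wigner's sum:
Half-angle: c=0.757644, s=0.652668. N=√(1·5040·1·5040)=5040.000000
The bounds max(0,m−m')=0 and min(l+m,l−m')=1 give 2 terms
  k=0: (−1)^0·5040.0000/(5040)·0.7576^8·0.6527^0 = +0.108573
  k=1: (−1)^1·5040.0000/(720)·0.7576^6·0.6527^2 = -0.563994
d^4_{-3,-3}(1.4222) = +0.108573 -0.563994 = -0.455421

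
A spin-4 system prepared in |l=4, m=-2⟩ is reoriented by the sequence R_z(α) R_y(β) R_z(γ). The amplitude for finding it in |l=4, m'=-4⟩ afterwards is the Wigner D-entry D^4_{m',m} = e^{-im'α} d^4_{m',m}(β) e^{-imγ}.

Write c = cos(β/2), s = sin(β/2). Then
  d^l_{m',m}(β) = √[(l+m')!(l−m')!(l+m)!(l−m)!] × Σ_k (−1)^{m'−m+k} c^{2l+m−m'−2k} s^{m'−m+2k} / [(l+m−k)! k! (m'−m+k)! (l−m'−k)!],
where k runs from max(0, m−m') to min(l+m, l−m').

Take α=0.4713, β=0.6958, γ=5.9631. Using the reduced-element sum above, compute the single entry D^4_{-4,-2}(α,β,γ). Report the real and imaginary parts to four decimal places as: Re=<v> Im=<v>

Re=0.1359 Im=0.4022

First d^4_{-4,-2}(β=0.6958), then the phase factors e^{-i(-4)α} and e^{-i(-2)γ}:
c=cos(0.6958/2)=0.940091, s=sin(0.6958/2)=0.340924; N=√[1·40320·2·720]=7619.763776
Admissible k: 2..2 (factorial args all ≥0)
  k=2: (−1)^0·7619.7638/(1440)·0.9401^6·0.3409^2 = +0.424535
d^4_{-4,-2}(0.6958) = +0.424535
Phases: e^{-i·(-4)·0.4713}=-0.309249+0.950981i, e^{-i·(-2)·5.9631}=+0.801994-0.597332i ⇒ D=+0.135866+0.402207i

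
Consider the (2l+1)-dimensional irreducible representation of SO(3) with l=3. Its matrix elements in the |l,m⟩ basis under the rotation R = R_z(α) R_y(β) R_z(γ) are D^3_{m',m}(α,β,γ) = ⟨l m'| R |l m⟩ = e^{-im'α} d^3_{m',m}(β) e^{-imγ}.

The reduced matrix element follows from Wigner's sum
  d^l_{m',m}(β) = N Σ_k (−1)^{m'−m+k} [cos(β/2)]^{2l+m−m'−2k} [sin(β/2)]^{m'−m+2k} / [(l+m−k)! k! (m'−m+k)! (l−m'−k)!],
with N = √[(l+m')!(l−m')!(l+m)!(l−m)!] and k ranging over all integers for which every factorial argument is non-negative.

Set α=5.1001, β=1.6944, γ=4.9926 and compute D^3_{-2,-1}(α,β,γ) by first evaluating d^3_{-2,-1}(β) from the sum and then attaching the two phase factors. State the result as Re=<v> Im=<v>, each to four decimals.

Re=0.4100 Im=-0.2321

Split into d^3_{-2,-1}(β=1.6944) × two z-phases.
Half-angle: c=0.662084, s=0.749430. N=√(1·120·2·24)=75.894664
The bounds max(0,m−m')=1 and min(l+m,l−m')=2 give 2 terms
  k=1: (−1)^0·75.8947/(24)·0.6621^5·0.7494^1 = +0.301507
  k=2: (−1)^1·75.8947/(12)·0.6621^3·0.7494^3 = -0.772613
d^3_{-2,-1}(1.6944) = +0.301507 -0.772613 = -0.471106
Attach z-rotation phases: D = e^{-i(-2)(5.1001)}·(-0.471106)·e^{-i(-1)(4.9926)} = +0.409963-0.232103i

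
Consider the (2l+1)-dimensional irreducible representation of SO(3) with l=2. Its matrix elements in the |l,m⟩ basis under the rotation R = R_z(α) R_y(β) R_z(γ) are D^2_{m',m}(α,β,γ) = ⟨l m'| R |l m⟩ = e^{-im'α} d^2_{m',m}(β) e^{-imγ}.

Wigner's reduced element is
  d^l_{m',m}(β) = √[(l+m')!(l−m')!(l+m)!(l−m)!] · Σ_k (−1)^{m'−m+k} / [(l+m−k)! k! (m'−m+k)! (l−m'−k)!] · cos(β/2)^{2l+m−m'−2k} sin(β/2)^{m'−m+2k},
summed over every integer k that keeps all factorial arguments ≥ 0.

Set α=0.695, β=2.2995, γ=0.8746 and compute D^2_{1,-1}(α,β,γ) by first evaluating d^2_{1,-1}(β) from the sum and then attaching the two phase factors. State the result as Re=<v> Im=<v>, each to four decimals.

Re=-0.2719 Im=-0.0494

D^2_{1,-1}(0.695,2.2995,0.8746) = e^{-i·1·0.695}·d^2_{1,-1}(2.2995)·e^{-i·-1·0.8746}. Compute d first:
With c≡cos(β/2)=0.408716 and s≡sin(β/2)=0.912662, N=[6·1·1·6]^{1/2}=6.000000
k: max(0,(-1)−(1))=0 … min(2+(-1),2−(1))=1
  k=0: (−1)^2·6.0000/(2)·0.4087^2·0.9127^2 = +0.417430
  k=1: (−1)^3·6.0000/(6)·0.4087^0·0.9127^4 = -0.693808
d^2_{1,-1}(2.2995) = +0.417430 -0.693808 = -0.276378
D = (+0.768054-0.640385i)·(-0.276378)·(+0.641304+0.767287i) = -0.271933-0.049371i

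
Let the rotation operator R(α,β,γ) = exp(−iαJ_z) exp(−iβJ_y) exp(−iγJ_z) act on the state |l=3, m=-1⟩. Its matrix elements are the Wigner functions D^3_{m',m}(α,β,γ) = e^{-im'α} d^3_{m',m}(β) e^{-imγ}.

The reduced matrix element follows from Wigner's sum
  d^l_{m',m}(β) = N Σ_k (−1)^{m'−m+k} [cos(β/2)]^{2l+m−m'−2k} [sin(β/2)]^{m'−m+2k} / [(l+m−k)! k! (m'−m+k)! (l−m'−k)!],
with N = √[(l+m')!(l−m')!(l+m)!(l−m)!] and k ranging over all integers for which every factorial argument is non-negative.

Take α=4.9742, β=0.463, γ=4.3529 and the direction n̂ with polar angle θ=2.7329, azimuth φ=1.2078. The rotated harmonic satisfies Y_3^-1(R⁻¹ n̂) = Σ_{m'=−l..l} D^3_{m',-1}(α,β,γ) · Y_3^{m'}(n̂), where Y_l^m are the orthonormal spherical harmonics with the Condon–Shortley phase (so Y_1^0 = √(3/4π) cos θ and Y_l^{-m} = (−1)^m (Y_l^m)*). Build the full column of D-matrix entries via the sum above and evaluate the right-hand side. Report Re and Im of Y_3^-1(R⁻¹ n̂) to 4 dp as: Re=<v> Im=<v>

Need the full column D^3_{m',-1} for m'=−3..3 at α=4.9742, β=0.463, γ=4.3529.
cos(β/2)=0.973323, sin(β/2)=0.229438
d^3_{-3,-1}: single k=2 term ⇒ +0.182980;  D = +0.166631+0.075604i
d^3_{-2,-1}: k∈[1..2] ⇒ +0.633798 -0.070436 = +0.563361;  D = -0.092052+0.555790i
d^3_{-1,-1}: k∈[0..2] ⇒ +0.850242 -0.377962 +0.015752 = +0.488032;  D = -0.485706+0.047594i
d^3_{0,-1}: k∈[0..2] ⇒ -0.694290 +0.115739 -0.002144 = -0.580696;  D = +0.204286+0.543576i
d^3_{1,-1}: k∈[0..2] ⇒ +0.283472 -0.021002 +0.000146 = +0.262615;  D = +0.213538-0.152866i
d^3_{2,-1}: k∈[0..1] ⇒ -0.070436 +0.001957 = -0.068479;  D = -0.052915-0.043467i
d^3_{3,-1}: single k=0 term ⇒ +0.010168;  D = -0.004200+0.009259i
Y_3^{m'}(θ=2.7329,φ=1.2078) and Σ D·Y over m':
  (+0.1666+0.0756i)·(-0.0232+0.0121i)  (-0.0921+0.5558i)·(+0.1108+0.0983i)  (-0.4857+0.0476i)·(+0.1464-0.3855i)  (+0.2043+0.5436i)·(-0.4145+0.0000i)  (+0.2135-0.1529i)·(-0.1464-0.3855i)  (-0.0529-0.0435i)·(+0.1108-0.0983i)  (-0.0042+0.0093i)·(+0.0232+0.0121i)
Y_3^-1(R⁻¹ n̂) = -0.307596-0.037708i

Re=-0.3076 Im=-0.0377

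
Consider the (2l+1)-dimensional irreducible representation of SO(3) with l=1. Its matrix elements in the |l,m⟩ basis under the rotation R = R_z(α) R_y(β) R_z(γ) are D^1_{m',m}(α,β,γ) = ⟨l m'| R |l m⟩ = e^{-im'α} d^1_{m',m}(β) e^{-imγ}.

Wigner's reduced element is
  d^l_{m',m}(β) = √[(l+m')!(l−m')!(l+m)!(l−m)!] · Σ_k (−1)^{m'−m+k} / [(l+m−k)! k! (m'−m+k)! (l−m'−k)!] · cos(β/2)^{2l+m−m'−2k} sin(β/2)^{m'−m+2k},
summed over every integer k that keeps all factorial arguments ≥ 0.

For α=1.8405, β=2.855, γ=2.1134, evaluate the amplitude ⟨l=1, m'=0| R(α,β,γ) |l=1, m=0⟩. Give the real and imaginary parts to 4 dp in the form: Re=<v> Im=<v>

First d^1_{0,0}(β=2.855), then the phase factors e^{-i(0)α} and e^{-i(0)γ}:
c=cos(2.855/2)=0.142806, s=sin(2.855/2)=0.989751; N=√[1·1·1·1]=1.000000
The bounds max(0,m−m')=0 and min(l+m,l−m')=1 give 2 terms
  k=0: (−1)^0·1.0000/(1)·0.1428^2·0.9898^0 = +0.020394
  k=1: (−1)^1·1.0000/(1)·0.1428^0·0.9898^2 = -0.979606
d^1_{0,0}(2.855) = +0.020394 -0.979606 = -0.959213
Phases: e^{-i·(0)·1.8405}=+1.000000+0.000000i, e^{-i·(0)·2.1134}=+1.000000+0.000000i ⇒ D=-0.959213+0.000000i

Re=-0.9592 Im=0.0000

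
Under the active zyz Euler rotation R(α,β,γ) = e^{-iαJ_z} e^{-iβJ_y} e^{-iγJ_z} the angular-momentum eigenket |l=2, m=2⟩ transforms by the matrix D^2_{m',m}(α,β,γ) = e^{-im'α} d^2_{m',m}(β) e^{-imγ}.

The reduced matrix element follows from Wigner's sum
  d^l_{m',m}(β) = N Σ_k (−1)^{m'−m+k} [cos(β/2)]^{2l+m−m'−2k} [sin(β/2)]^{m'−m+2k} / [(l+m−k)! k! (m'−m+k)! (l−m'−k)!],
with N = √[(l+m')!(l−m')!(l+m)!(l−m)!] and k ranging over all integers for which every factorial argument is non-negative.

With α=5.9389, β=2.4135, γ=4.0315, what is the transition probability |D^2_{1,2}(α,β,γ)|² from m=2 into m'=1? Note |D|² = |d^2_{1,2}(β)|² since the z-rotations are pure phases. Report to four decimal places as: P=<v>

P=0.0071

D^2_{1,2}(5.9389,2.4135,4.0315) = e^{-i·1·5.9389}·d^2_{1,2}(2.4135)·e^{-i·2·4.0315}. Compute d first:
With c≡cos(β/2)=0.356058 and s≡sin(β/2)=0.934464, N=[6·1·24·1]^{1/2}=12.000000
k∈{1} keeps every argument non-negative
  k=1: (−1)^0·12.0000/(6)·0.3561^3·0.9345^1 = +0.084364
d^2_{1,2}(2.4135) = +0.084364
|D^2_{1,2}|² = |d^2_{1,2}(β)|² = (+0.084364)² = 0.007117 (the z-rotation phases have unit modulus)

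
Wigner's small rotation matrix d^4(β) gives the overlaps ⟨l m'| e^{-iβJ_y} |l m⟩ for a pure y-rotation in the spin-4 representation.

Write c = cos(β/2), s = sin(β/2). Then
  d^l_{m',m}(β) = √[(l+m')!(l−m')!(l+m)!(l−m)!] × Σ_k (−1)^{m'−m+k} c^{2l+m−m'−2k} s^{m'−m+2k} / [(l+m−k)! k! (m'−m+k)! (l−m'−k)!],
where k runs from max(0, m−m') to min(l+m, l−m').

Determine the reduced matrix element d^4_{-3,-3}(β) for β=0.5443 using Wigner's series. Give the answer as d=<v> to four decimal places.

d^4_{-3,-3}(β=0.5443) via Wigner's sum:
With c≡cos(β/2)=0.963195 and s≡sin(β/2)=0.268803, N=[1·5040·1·5040]^{1/2}=5040.000000
The bounds max(0,m−m')=0 and min(l+m,l−m')=1 give 2 terms
  k=0: (−1)^0·5040.0000/(5040)·0.9632^8·0.2688^0 = +0.740823
  k=1: (−1)^1·5040.0000/(720)·0.9632^6·0.2688^2 = -0.403880
d^4_{-3,-3}(0.5443) = +0.740823 -0.403880 = +0.336943

d=0.3369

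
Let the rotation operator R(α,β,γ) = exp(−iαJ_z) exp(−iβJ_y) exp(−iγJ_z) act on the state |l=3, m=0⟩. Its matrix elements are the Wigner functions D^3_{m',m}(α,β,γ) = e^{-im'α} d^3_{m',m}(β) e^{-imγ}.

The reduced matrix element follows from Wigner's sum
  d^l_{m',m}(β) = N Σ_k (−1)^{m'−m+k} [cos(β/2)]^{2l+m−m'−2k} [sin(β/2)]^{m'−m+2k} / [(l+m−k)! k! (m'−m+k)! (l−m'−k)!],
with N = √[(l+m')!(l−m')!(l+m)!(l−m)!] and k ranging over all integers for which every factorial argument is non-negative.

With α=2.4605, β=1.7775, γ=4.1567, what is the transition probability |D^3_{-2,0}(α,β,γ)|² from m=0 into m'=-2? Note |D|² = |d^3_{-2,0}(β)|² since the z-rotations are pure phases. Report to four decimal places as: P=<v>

D^3_{-2,0}(2.4605,1.7775,4.1567) = e^{-i·-2·2.4605}·d^3_{-2,0}(1.7775)·e^{-i·0·4.1567}. Compute d first:
With c≡cos(β/2)=0.630383 and s≡sin(β/2)=0.776284, N=[1·120·6·6]^{1/2}=65.726707
Admissible k: 2..3 (factorial args all ≥0)
  k=2: (−1)^0·65.7267/(12)·0.6304^4·0.7763^2 = +0.521219
  k=3: (−1)^1·65.7267/(12)·0.6304^2·0.7763^4 = -0.790411
d^3_{-2,0}(1.7775) = +0.521219 -0.790411 = -0.269192
|D^3_{-2,0}|² = |d^3_{-2,0}(β)|² = (-0.269192)² = 0.072464 (the z-rotation phases have unit modulus)

P=0.0725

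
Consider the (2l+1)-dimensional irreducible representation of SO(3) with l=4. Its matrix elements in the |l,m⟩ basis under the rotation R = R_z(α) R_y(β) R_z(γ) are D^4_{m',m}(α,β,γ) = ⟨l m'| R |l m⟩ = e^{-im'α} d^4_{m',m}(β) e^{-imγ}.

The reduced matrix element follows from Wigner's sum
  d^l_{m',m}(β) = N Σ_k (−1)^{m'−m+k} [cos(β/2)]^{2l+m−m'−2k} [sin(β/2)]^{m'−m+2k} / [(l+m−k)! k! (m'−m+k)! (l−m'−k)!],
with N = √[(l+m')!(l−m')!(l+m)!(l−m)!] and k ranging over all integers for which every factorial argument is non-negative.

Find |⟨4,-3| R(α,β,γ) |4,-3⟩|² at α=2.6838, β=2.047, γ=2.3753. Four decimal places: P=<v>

P=0.0092

D^4_{-3,-3}(2.6838,2.047,2.3753) = e^{-i·-3·2.6838}·d^4_{-3,-3}(2.047)·e^{-i·-3·2.3753}. Compute d first:
Half-angle: c=0.520380, s=0.853935. N=√(1·5040·1·5040)=5040.000000
Admissible k: 0..1 (factorial args all ≥0)
  k=0: (−1)^0·5040.0000/(5040)·0.5204^8·0.8539^0 = +0.005377
  k=1: (−1)^1·5040.0000/(720)·0.5204^6·0.8539^2 = -0.101361
d^4_{-3,-3}(2.047) = +0.005377 -0.101361 = -0.095984
|D^4_{-3,-3}|² = |d^4_{-3,-3}(β)|² = (-0.095984)² = 0.009213 (the z-rotation phases have unit modulus)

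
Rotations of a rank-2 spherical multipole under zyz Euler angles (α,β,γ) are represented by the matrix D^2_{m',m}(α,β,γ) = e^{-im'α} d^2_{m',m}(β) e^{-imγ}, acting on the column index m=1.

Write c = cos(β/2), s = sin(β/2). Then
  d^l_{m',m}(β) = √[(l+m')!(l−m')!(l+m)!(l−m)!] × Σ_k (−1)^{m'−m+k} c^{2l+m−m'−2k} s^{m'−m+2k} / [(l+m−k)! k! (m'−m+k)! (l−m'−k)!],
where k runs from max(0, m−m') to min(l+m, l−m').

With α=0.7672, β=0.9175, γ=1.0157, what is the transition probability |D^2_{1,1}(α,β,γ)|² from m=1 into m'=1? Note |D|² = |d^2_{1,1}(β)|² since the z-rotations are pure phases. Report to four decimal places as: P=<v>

First d^2_{1,1}(β=0.9175), then the phase factors e^{-i(1)α} and e^{-i(1)γ}:
With c≡cos(β/2)=0.896607 and s≡sin(β/2)=0.442828, N=[6·1·6·1]^{1/2}=6.000000
k: max(0,(1)−(1))=0 … min(2+(1),2−(1))=1
  k=0: (−1)^0·6.0000/(6)·0.8966^4·0.4428^0 = +0.646261
  k=1: (−1)^1·6.0000/(2)·0.8966^2·0.4428^2 = -0.472928
d^2_{1,1}(0.9175) = +0.646261 -0.472928 = +0.173333
|D^2_{1,1}|² = |d^2_{1,1}(β)|² = (+0.173333)² = 0.030044 (the z-rotation phases have unit modulus)

P=0.0300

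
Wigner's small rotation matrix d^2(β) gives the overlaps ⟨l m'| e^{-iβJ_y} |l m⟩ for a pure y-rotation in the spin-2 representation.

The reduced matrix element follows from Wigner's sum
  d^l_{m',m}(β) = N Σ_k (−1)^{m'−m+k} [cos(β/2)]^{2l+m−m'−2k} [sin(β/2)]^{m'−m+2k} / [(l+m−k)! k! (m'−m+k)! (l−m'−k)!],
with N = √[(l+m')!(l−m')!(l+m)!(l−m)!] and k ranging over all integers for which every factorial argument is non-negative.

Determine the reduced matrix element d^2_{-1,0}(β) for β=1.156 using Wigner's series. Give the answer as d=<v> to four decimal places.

d^2_{-1,0}(β=1.156) via Wigner's sum:
c=cos(1.156/2)=0.837557, s=sin(1.156/2)=0.546350; N=√[1·6·2·2]=4.898979
The bounds max(0,m−m')=1 and min(l+m,l−m')=2 give 2 terms
  k=1: (−1)^0·4.8990/(2)·0.8376^3·0.5463^1 = +0.786303
  k=2: (−1)^1·4.8990/(2)·0.8376^1·0.5463^3 = -0.334582
d^2_{-1,0}(1.156) = +0.786303 -0.334582 = +0.451720

d=0.4517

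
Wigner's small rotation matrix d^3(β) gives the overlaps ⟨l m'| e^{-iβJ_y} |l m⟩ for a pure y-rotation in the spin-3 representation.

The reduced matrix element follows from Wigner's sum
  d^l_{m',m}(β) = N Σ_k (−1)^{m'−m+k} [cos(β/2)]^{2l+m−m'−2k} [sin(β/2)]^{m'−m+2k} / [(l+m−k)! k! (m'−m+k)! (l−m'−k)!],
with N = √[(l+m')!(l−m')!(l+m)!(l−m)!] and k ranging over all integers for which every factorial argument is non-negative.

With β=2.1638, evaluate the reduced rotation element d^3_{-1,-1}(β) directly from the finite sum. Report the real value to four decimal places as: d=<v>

d^3_{-1,-1}(β=2.1638) via Wigner's sum:
Half-angle: c=0.469652, s=0.882852. N=√(2·24·2·24)=48.000000
The bounds max(0,m−m')=0 and min(l+m,l−m')=2 give 3 terms
  k=0: (−1)^0·48.0000/(48)·0.4697^6·0.8829^0 = +0.010731
  k=1: (−1)^1·48.0000/(6)·0.4697^4·0.8829^2 = -0.303368
  k=2: (−1)^2·48.0000/(8)·0.4697^2·0.8829^4 = +0.803997
d^3_{-1,-1}(2.1638) = +0.010731 -0.303368 +0.803997 = +0.511360

d=0.5114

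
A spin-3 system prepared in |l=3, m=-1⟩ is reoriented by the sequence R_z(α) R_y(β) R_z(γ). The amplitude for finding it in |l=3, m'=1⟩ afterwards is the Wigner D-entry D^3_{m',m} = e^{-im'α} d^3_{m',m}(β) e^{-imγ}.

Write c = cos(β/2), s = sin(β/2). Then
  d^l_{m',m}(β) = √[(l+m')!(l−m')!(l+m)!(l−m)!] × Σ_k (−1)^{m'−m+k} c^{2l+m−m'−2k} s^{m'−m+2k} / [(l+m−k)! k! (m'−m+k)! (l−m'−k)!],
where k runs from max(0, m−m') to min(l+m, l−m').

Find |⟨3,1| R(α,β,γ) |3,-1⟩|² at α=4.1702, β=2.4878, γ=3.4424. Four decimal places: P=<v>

D^3_{1,-1}(4.1702,2.4878,3.4424) = e^{-i·1·4.1702}·d^3_{1,-1}(2.4878)·e^{-i·-1·3.4424}. Compute d first:
Half-angle: c=0.321105, s=0.947044. N=√(24·2·2·24)=48.000000
k: max(0,(-1)−(1))=0 … min(3+(-1),3−(1))=2
  k=0: (−1)^2·48.0000/(8)·0.3211^4·0.9470^2 = +0.057211
  k=1: (−1)^3·48.0000/(6)·0.3211^2·0.9470^4 = -0.663536
  k=2: (−1)^4·48.0000/(48)·0.3211^0·0.9470^6 = +0.721472
d^3_{1,-1}(2.4878) = +0.057211 -0.663536 +0.721472 = +0.115147
|D^3_{1,-1}|² = |d^3_{1,-1}(β)|² = (+0.115147)² = 0.013259 (the z-rotation phases have unit modulus)

P=0.0133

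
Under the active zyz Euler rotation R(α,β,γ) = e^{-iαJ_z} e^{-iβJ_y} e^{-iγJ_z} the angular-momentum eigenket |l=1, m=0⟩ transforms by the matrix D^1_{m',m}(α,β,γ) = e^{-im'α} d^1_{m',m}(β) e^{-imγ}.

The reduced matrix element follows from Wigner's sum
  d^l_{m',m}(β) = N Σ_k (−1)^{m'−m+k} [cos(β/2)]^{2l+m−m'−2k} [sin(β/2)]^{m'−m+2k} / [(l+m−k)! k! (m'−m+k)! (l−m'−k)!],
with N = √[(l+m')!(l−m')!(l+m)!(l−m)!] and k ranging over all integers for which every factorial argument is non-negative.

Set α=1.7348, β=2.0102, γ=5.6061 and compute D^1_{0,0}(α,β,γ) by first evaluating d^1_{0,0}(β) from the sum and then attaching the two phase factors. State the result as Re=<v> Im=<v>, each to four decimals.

Re=-0.4254 Im=0.0000

Split into d^1_{0,0}(β=2.0102) × two z-phases.
With c≡cos(β/2)=0.536004 and s≡sin(β/2)=0.844216, N=[1·1·1·1]^{1/2}=1.000000
k: max(0,(0)−(0))=0 … min(1+(0),1−(0))=1
  k=0: (−1)^0·1.0000/(1)·0.5360^2·0.8442^0 = +0.287300
  k=1: (−1)^1·1.0000/(1)·0.5360^0·0.8442^2 = -0.712700
d^1_{0,0}(2.0102) = +0.287300 -0.712700 = -0.425400
Phases: e^{-i·(0)·1.7348}=+1.000000+0.000000i, e^{-i·(0)·5.6061}=+1.000000+0.000000i ⇒ D=-0.425400+0.000000i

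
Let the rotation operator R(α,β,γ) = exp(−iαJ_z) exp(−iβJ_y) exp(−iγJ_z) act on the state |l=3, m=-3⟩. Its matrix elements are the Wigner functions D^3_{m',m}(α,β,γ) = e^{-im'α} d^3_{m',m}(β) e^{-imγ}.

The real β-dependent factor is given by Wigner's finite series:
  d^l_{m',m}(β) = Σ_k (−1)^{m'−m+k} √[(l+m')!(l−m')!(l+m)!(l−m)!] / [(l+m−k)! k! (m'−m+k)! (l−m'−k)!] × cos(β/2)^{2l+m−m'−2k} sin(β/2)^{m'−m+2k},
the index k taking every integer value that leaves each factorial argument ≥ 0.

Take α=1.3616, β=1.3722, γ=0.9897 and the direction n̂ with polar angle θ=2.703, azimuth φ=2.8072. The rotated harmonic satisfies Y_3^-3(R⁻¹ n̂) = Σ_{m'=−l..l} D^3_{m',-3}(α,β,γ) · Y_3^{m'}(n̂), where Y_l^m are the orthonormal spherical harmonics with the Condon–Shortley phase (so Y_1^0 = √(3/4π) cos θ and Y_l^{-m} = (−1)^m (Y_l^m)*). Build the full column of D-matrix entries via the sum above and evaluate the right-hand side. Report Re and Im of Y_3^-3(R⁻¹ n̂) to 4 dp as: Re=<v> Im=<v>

Need the full column D^3_{m',-3} for m'=−3..3 at α=1.3616, β=1.3722, γ=0.9897.
cos(β/2)=0.773723, sin(β/2)=0.633524
d^3_{-3,-3}: single k=0 term ⇒ +0.214542;  D = +0.153915+0.149460i
d^3_{-2,-3}: single k=0 term ⇒ -0.430294;  D = -0.357337+0.239715i
d^3_{-1,-3}: single k=0 term ⇒ +0.557075;  D = -0.207504-0.516986i
d^3_{0,-3}: single k=0 term ⇒ -0.526697;  D = +0.518881-0.090402i
d^3_{1,-3}: single k=0 term ⇒ +0.373482;  D = -0.013705+0.373231i
d^3_{2,-3}: single k=0 term ⇒ -0.193410;  D = -0.187592-0.047082i
d^3_{3,-3}: single k=0 term ⇒ +0.064652;  D = +0.028418-0.058071i
Y_3^{m'}(θ=2.703,φ=2.8072) and Σ D·Y over m':
  (+0.1539+0.1495i)·(-0.0172-0.0269i)  (-0.3573+0.2397i)·(-0.1309-0.1035i)  (-0.2075-0.5170i)·(-0.4017-0.1396i)  (+0.5189-0.0904i)·(-0.3711+0.0000i)  (-0.0137+0.3732i)·(+0.4017-0.1396i)  (-0.1876-0.0471i)·(-0.1309+0.1035i)  (+0.0284-0.0581i)·(+0.0172-0.0269i)
Y_3^-3(R⁻¹ n̂) = -0.033440+0.405853i

Re=-0.0334 Im=0.4059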